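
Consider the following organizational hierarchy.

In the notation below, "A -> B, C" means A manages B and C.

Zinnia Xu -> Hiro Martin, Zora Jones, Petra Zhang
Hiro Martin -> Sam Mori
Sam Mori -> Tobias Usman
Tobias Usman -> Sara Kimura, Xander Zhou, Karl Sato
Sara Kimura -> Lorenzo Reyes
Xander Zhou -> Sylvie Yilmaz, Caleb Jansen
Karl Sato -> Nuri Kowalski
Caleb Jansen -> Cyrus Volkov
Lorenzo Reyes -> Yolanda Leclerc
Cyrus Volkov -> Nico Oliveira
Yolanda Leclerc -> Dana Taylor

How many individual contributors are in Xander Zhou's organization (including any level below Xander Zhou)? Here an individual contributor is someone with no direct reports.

2

The people in Xander Zhou's organization with no one reporting to them are Nico Oliveira, Sylvie Yilmaz. That is 2.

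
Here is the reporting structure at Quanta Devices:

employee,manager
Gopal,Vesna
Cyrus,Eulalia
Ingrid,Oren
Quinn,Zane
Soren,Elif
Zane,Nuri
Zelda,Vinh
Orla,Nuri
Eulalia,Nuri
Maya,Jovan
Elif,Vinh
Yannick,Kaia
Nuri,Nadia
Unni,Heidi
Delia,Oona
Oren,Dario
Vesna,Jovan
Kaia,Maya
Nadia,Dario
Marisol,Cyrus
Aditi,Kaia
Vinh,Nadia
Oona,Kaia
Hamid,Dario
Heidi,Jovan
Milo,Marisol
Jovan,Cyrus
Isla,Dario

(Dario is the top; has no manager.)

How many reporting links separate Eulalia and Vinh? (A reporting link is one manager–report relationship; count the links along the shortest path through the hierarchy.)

Eulalia is 2 levels below Nadia, and Vinh is 1 level below Nadia (their lowest common manager). The shortest path runs up from Eulalia to Nadia and back down to Vinh: 2 + 1 = 3 links.

3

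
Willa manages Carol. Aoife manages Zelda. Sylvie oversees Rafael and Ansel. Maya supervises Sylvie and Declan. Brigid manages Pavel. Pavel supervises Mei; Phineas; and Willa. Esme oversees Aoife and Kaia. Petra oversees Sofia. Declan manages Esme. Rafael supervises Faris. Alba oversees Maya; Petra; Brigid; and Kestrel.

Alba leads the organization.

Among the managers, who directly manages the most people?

Alba

Direct-report counts: Alba has 4; Brigid has 1; Pavel has 3; Willa has 1; Petra has 1; Maya has 2; Declan has 1; Esme has 2; Aoife has 1; Sylvie has 2; Rafael has 1. The largest is 4, held by Alba.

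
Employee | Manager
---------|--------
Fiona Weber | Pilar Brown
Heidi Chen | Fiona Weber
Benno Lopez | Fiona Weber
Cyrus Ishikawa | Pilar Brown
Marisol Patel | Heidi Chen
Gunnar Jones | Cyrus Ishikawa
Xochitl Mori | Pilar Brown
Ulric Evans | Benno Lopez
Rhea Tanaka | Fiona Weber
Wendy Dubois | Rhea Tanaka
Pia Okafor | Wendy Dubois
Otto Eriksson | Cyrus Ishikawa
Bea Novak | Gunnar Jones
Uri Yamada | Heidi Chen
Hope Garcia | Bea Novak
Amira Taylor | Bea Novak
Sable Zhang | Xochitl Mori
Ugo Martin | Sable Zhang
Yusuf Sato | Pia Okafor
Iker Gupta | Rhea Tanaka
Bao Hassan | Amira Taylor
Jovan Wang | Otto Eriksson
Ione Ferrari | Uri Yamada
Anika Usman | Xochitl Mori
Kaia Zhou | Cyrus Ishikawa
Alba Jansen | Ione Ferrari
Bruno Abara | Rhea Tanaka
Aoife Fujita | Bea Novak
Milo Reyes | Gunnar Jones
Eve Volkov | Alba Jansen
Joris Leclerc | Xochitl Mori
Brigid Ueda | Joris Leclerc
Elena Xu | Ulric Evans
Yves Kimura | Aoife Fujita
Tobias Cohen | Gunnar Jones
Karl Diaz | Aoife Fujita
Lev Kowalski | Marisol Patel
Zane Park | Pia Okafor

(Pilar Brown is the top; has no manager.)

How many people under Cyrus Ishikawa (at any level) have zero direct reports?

8

The people in Cyrus Ishikawa's organization with no one reporting to them are Kaia Zhou, Jovan Wang, Tobias Cohen, Milo Reyes, Karl Diaz, Yves Kimura, Bao Hassan, Hope Garcia. That is 8.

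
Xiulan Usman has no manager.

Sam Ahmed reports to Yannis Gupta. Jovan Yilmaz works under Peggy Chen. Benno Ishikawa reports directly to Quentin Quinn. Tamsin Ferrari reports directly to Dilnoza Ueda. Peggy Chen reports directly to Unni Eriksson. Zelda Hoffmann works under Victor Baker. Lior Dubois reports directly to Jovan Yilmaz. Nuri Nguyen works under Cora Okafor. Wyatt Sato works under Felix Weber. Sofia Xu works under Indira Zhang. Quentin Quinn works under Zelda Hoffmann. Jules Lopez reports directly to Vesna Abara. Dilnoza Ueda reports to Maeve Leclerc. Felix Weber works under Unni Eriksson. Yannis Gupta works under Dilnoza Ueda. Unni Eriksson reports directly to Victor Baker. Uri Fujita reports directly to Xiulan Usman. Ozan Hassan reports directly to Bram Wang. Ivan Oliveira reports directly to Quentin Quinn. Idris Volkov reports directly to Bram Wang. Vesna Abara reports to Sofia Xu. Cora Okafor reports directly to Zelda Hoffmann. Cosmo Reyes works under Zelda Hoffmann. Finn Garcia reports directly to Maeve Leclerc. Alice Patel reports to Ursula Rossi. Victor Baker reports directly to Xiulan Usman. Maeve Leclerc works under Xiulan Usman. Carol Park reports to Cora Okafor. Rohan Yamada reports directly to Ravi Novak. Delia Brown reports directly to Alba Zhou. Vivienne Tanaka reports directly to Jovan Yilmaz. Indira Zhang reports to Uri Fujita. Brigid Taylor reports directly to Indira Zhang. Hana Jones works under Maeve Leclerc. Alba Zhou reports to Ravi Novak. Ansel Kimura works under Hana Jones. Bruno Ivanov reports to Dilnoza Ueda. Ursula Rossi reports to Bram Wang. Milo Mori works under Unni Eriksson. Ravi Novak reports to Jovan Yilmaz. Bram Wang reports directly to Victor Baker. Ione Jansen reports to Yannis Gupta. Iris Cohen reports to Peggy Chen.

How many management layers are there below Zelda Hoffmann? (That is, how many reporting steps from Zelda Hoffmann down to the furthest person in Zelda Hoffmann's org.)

The longest chain under Zelda Hoffmann runs Zelda Hoffmann → Cora Okafor → Carol Park, which is 2 levels below Zelda Hoffmann.

2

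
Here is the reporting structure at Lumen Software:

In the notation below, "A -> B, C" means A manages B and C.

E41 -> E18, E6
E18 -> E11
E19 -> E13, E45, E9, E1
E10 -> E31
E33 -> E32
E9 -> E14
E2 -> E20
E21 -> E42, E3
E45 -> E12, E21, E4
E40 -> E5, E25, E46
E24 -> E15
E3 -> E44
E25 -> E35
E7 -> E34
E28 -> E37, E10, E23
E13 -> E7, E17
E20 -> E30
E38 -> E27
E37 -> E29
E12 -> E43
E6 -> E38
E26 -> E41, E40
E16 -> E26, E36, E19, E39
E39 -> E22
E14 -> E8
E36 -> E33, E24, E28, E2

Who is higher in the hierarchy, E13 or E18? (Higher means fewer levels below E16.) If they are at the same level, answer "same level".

E13 is 2 levels below E16; E18 is 3. E13 is higher.

E13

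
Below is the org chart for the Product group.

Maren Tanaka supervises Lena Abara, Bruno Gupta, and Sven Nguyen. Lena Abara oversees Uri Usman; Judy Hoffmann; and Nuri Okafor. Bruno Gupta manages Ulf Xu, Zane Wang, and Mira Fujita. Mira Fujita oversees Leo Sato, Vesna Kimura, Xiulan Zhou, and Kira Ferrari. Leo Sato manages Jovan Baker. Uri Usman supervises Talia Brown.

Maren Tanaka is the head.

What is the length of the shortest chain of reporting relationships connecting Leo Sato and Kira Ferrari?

2

Leo Sato is 1 level below Mira Fujita, and Kira Ferrari is 1 level below Mira Fujita (their lowest common manager). The shortest path runs up from Leo Sato to Mira Fujita and back down to Kira Ferrari: 1 + 1 = 2 links.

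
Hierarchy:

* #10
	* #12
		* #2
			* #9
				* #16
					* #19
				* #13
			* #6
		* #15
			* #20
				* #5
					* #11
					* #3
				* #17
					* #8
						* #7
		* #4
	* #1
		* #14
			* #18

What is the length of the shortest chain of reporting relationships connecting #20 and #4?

#20 is 2 levels below #12, and #4 is 1 level below #12 (their lowest common manager). The shortest path runs up from #20 to #12 and back down to #4: 2 + 1 = 3 links.

3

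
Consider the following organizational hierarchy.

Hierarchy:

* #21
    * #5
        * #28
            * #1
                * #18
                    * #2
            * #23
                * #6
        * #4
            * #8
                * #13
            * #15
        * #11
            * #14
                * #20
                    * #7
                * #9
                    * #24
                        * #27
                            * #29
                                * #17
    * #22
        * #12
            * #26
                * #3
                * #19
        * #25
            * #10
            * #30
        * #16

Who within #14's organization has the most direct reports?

Direct-report counts within #14's organization: #14 has 2; #9 has 1; #24 has 1; #27 has 1; #29 has 1; #20 has 1. The largest is 2, held by #14.

#14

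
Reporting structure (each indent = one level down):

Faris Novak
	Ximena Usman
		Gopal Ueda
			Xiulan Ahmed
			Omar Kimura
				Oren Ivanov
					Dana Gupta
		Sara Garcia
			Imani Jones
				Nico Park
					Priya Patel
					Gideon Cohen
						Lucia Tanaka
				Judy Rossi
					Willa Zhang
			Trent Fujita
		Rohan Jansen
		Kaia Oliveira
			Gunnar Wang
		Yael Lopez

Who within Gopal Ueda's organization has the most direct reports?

Gopal Ueda

Direct-report counts within Gopal Ueda's organization: Gopal Ueda has 2; Omar Kimura has 1; Oren Ivanov has 1. The largest is 2, held by Gopal Ueda.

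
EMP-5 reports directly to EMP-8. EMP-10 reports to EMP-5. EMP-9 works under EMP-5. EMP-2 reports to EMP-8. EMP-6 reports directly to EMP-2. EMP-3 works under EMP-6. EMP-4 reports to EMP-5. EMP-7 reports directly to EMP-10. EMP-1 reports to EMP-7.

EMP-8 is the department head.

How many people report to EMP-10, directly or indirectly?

2

EMP-10 directly manages EMP-7. Under EMP-7: EMP-1 (1). That's 2 in total.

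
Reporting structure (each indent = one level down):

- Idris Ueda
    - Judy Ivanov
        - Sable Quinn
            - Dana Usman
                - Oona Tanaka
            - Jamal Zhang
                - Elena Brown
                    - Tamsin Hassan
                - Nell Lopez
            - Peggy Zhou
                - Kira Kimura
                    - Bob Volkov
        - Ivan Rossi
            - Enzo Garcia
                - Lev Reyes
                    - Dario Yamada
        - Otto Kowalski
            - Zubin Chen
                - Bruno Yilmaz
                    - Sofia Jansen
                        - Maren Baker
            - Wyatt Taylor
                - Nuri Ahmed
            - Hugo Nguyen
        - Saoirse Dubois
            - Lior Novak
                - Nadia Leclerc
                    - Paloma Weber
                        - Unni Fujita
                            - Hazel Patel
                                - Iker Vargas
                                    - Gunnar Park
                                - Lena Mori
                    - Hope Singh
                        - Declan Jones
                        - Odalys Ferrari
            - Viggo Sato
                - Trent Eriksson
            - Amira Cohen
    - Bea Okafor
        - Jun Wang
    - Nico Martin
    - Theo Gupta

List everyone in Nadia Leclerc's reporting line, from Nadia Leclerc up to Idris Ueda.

Nadia Leclerc reports to Lior Novak. Lior Novak reports to Saoirse Dubois. Saoirse Dubois reports to Judy Ivanov. Judy Ivanov reports to Idris Ueda. Idris Ueda is at the top.

Nadia Leclerc -> Lior Novak -> Saoirse Dubois -> Judy Ivanov -> Idris Ueda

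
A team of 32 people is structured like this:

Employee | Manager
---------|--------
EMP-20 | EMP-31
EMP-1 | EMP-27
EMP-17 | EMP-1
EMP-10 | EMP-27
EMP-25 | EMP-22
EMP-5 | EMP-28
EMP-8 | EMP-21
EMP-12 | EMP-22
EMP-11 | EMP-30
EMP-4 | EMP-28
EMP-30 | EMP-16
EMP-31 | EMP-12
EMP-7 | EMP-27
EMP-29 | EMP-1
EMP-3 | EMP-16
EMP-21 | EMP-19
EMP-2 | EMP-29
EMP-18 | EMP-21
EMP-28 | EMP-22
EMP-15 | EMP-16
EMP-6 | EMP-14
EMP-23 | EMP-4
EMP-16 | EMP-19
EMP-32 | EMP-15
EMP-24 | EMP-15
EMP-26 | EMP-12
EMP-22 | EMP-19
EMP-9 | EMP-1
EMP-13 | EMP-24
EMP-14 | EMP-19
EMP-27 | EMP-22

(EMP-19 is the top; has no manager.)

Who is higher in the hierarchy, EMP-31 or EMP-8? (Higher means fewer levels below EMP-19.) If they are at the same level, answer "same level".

EMP-8

EMP-31 is 3 levels below EMP-19; EMP-8 is 2. EMP-8 is higher.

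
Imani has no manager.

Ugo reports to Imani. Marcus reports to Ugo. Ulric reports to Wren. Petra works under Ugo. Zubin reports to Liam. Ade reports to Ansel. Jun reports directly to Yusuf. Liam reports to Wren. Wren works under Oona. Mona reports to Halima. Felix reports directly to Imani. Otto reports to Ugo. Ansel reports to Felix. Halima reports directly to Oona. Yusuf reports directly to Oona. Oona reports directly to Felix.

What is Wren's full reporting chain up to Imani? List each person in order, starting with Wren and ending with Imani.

Wren reports to Oona. Oona reports to Felix. Felix reports to Imani. Imani is at the top.

Wren -> Oona -> Felix -> Imani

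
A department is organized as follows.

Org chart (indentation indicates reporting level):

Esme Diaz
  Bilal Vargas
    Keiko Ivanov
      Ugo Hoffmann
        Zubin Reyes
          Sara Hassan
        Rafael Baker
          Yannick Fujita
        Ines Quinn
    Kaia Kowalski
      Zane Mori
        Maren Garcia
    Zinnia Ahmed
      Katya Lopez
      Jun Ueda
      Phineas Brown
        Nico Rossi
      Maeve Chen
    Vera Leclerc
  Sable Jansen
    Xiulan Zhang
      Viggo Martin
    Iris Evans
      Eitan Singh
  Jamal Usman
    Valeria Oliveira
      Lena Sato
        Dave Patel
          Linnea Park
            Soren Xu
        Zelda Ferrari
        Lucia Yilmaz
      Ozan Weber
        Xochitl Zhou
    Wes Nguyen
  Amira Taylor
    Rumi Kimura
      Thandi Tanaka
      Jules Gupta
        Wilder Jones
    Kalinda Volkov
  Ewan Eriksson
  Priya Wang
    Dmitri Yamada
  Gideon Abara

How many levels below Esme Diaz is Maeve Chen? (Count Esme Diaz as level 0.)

Chain from Maeve Chen up to Esme Diaz: Maeve Chen → Zinnia Ahmed → Bilal Vargas → Esme Diaz. That is 3 steps up, so Maeve Chen is 3 levels below Esme Diaz.

3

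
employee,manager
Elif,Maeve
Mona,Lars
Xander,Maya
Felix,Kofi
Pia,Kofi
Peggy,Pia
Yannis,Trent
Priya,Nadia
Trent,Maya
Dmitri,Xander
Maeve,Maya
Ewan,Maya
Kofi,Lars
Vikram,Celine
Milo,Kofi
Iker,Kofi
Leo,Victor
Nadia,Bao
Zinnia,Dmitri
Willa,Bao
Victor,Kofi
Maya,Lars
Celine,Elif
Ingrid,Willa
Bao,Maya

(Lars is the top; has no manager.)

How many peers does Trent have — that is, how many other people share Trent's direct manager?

4

Trent reports to Maya. Maya's other direct reports are Bao, Maeve, Xander, Ewan — 4 peers.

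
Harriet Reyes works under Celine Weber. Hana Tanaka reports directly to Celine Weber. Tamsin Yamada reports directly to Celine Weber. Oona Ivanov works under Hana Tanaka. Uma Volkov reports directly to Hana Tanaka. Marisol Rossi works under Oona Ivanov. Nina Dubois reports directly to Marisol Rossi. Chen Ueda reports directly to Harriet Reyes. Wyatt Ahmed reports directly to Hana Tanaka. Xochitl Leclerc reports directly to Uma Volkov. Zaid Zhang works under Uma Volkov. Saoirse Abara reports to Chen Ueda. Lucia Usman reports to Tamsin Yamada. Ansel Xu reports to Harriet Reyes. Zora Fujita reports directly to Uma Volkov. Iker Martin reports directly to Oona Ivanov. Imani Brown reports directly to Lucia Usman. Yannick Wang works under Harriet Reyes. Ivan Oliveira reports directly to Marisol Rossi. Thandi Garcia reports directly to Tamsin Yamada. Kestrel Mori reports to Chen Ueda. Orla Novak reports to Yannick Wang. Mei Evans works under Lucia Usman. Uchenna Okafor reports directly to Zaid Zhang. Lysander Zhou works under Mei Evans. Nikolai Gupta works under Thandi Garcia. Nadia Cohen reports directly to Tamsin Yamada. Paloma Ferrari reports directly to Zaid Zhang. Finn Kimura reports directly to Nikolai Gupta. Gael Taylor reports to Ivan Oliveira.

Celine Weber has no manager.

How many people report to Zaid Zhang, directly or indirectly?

2

Zaid Zhang directly manages Uchenna Okafor, Paloma Ferrari. Uchenna Okafor has no reports. Paloma Ferrari has no reports. So Zaid Zhang's organization is 2 direct reports plus everyone under them: 1 + 1 = 2.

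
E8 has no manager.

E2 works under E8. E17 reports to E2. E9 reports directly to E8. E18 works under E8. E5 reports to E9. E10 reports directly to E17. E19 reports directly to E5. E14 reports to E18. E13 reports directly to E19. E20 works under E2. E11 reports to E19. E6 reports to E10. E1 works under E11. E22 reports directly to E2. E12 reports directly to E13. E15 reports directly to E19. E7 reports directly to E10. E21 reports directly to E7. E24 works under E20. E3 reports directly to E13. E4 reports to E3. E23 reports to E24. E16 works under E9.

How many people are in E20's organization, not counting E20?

E20 directly manages E24. Under E24: E23 (1). That's 2 in total.

2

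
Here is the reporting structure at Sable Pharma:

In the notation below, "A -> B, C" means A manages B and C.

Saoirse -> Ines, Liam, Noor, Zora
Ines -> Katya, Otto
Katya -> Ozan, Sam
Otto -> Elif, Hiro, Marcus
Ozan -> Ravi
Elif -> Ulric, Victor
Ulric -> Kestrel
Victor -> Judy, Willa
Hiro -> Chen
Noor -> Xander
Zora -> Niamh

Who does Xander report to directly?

Noor

Xander reports directly to Noor.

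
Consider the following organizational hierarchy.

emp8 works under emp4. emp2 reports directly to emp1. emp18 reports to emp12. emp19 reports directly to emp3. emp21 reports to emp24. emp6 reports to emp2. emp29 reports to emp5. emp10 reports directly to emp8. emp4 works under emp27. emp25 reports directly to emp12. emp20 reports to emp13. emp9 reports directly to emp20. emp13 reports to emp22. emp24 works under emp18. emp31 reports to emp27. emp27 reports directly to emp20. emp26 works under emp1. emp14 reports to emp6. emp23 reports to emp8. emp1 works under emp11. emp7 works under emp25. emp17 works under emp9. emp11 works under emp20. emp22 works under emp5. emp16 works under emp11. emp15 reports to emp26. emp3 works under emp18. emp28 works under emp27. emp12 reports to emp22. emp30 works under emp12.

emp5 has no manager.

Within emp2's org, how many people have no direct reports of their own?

The only person in emp2's organization with no one reporting to them is emp14. That is 1.

1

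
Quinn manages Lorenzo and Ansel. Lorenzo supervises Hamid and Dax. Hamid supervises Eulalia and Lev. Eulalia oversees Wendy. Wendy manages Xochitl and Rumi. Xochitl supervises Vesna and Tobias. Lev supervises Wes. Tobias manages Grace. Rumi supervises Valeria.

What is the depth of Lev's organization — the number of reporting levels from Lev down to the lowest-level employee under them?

The longest chain under Lev runs Lev → Wes, which is 1 level below Lev.

1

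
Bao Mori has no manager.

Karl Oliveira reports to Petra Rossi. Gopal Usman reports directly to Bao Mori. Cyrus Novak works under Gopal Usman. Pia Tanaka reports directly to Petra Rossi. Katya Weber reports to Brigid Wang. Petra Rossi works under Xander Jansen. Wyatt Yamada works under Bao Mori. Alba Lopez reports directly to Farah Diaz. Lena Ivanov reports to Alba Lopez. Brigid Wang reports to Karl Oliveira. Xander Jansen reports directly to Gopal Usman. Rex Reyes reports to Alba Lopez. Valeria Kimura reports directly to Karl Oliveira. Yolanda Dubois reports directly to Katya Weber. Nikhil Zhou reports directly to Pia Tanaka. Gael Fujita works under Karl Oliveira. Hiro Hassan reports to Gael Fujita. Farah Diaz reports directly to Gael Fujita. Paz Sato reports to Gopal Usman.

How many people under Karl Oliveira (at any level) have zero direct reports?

5

The people in Karl Oliveira's organization with no one reporting to them are Valeria Kimura, Hiro Hassan, Rex Reyes, Lena Ivanov, Yolanda Dubois. That is 5.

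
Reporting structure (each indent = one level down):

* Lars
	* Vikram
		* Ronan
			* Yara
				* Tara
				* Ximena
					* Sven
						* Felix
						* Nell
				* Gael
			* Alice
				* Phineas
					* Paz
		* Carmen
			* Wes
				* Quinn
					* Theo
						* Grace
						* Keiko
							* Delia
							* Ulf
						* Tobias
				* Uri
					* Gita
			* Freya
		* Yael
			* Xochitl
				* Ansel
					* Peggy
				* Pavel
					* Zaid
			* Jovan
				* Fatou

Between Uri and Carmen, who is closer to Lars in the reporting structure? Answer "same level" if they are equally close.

Carmen

Uri is 4 levels below Lars; Carmen is 2. Carmen is higher.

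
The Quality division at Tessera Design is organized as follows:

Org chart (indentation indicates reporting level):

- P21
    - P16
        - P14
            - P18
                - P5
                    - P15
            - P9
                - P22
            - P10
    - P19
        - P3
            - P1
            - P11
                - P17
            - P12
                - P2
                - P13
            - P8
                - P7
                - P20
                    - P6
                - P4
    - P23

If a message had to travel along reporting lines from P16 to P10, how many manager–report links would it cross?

2

P10 is in P16's organization: the chain from P10 up to P16 is P10 → P14 → P16, which is 2 links.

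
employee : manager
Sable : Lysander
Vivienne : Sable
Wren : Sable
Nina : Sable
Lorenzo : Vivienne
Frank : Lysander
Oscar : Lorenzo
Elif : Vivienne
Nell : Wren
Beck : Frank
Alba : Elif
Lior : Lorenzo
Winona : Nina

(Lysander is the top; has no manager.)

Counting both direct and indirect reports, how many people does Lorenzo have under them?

2

Lorenzo directly manages Oscar, Lior. Oscar has no reports. Lior has no reports. So Lorenzo's organization is 2 direct reports plus everyone under them: 1 + 1 = 2.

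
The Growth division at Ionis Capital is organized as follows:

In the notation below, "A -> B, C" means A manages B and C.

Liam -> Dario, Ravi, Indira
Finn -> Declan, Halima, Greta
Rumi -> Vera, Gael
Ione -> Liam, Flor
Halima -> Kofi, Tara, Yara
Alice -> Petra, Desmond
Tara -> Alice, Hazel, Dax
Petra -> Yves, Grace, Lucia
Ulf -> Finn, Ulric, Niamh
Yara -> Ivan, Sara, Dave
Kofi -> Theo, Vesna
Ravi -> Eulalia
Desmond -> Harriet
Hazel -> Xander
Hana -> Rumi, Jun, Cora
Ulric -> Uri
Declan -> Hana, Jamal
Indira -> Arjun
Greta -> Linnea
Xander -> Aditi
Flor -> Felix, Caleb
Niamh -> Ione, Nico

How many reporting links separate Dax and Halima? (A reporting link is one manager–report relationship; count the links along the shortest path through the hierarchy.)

Dax is in Halima's organization: the chain from Dax up to Halima is Dax → Tara → Halima, which is 2 links.

2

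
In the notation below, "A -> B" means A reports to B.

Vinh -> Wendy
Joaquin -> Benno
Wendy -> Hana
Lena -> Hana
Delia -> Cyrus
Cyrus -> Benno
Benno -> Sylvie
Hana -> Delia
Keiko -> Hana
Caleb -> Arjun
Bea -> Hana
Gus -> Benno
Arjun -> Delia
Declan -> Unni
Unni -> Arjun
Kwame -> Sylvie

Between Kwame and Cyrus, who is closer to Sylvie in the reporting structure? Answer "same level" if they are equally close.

Kwame is 1 level below Sylvie; Cyrus is 2. Kwame is higher.

Kwame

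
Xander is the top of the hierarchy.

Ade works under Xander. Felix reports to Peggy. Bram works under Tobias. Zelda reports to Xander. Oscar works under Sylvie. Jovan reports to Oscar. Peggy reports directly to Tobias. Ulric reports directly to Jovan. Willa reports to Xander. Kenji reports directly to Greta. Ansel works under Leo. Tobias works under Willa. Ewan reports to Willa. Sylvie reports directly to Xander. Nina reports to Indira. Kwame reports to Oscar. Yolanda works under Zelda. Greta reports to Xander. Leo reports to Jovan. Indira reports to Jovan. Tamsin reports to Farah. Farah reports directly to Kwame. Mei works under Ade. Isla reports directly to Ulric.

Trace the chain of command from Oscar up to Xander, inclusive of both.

Oscar reports to Sylvie. Sylvie reports to Xander. Xander is at the top.

Oscar -> Sylvie -> Xander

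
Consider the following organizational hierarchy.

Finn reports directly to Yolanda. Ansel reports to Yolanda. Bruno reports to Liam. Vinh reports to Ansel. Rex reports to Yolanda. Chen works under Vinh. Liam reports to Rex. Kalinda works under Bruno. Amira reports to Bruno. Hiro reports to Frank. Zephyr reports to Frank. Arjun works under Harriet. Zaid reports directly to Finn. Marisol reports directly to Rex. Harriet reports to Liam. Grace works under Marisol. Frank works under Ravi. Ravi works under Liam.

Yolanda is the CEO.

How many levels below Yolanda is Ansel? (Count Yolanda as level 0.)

1

Chain from Ansel up to Yolanda: Ansel → Yolanda. That is 1 step up, so Ansel is 1 level below Yolanda.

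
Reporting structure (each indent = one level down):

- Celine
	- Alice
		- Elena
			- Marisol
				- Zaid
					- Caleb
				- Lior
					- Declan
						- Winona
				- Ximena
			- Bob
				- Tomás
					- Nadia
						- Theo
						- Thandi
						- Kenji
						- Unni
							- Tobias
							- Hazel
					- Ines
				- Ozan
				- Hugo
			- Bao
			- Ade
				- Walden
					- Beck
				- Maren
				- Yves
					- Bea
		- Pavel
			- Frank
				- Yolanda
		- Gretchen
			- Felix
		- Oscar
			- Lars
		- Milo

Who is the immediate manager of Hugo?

Hugo reports directly to Bob.

Bob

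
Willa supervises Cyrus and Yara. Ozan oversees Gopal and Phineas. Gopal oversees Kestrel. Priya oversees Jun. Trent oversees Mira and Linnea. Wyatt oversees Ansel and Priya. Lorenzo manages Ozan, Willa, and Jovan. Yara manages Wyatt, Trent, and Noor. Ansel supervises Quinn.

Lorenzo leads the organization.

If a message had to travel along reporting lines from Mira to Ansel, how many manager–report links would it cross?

Mira is 2 levels below Yara, and Ansel is 2 levels below Yara (their lowest common manager). The shortest path runs up from Mira to Yara and back down to Ansel: 2 + 2 = 4 links.

4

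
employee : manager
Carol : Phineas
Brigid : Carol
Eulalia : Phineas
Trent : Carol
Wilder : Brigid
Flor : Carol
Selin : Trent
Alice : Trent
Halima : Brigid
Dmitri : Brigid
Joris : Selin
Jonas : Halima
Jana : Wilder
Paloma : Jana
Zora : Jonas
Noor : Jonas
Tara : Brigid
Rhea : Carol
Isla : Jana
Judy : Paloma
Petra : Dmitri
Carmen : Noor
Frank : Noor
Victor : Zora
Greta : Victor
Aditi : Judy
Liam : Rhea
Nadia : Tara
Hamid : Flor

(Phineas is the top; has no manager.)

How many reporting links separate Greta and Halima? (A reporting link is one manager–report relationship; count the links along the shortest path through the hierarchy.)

4

Greta is in Halima's organization: the chain from Greta up to Halima is Greta → Victor → Zora → Jonas → Halima, which is 4 links.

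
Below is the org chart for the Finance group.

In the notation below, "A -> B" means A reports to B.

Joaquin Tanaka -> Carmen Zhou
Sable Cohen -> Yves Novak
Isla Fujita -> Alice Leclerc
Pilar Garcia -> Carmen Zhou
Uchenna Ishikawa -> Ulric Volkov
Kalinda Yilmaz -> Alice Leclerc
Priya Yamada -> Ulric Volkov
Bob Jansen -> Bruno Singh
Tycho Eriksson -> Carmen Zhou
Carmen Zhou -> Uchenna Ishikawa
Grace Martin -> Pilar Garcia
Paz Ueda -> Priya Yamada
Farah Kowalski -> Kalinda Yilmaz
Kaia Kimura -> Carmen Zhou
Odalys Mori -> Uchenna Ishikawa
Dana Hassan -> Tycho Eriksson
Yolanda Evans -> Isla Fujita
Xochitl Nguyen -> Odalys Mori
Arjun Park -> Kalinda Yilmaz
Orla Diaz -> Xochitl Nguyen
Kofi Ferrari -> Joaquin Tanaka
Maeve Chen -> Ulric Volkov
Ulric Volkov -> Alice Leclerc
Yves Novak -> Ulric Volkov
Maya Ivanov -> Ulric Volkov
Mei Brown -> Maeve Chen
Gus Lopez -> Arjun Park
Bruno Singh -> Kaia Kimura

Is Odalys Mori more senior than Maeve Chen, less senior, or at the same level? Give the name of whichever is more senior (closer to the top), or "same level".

Maeve Chen

Odalys Mori is 3 levels below Alice Leclerc; Maeve Chen is 2. Maeve Chen is higher.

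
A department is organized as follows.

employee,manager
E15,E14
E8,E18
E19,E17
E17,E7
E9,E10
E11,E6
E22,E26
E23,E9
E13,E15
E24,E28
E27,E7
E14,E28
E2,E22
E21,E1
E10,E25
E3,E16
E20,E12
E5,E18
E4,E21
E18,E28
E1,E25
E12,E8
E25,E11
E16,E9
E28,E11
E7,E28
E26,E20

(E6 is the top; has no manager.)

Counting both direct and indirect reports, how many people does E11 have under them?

26

E11 directly manages E28, E25. Under E28: E24, E7, E27, E17, E19, E14, E15, E13, E18, E8, E12, E20, E26, E22, E2, E5 (16). Under E25: E1, E21, E4, E10, E9, E16, E3, E23 (8). So E11's organization is 2 direct reports plus everyone under them: 17 + 9 = 26.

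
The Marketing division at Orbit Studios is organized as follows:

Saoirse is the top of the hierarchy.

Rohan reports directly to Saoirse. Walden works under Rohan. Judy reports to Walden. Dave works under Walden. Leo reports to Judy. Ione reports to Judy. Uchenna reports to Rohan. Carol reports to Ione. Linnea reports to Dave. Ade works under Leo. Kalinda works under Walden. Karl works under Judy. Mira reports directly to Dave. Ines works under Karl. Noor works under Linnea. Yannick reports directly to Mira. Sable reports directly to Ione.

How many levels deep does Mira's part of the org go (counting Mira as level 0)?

1

The longest chain under Mira runs Mira → Yannick, which is 1 level below Mira.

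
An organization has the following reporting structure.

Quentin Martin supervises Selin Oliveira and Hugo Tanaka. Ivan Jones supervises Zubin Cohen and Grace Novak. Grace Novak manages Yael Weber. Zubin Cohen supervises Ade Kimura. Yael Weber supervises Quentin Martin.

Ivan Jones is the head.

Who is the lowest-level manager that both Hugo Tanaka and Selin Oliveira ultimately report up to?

Hugo Tanaka's chain of managers is Quentin Martin, Yael Weber, Grace Novak, Ivan Jones. Selin Oliveira's chain of managers is Quentin Martin, Yael Weber, Grace Novak, Ivan Jones. The first manager that appears in both chains is Quentin Martin.

Quentin Martin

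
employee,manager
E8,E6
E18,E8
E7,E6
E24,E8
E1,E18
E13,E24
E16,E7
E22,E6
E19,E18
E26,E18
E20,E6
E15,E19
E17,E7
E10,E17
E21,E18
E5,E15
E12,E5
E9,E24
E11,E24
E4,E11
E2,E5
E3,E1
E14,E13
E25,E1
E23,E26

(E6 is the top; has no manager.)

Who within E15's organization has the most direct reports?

E5

Direct-report counts within E15's organization: E15 has 1; E5 has 2. The largest is 2, held by E5.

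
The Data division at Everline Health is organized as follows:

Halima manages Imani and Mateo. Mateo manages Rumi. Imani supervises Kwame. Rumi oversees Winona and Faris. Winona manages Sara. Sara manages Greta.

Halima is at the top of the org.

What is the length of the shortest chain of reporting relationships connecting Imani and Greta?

6

Imani is 1 level below Halima, and Greta is 5 levels below Halima (their lowest common manager). The shortest path runs up from Imani to Halima and back down to Greta: 1 + 5 = 6 links.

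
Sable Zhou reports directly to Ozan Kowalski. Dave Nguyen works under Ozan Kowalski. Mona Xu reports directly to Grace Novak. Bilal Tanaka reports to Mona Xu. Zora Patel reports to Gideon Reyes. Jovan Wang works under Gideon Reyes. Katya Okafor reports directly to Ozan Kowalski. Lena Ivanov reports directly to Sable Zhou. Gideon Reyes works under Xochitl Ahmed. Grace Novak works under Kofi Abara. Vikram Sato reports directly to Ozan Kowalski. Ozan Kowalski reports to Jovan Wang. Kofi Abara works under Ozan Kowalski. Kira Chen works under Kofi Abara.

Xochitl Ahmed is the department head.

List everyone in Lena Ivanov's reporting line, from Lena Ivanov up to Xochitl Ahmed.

Lena Ivanov -> Sable Zhou -> Ozan Kowalski -> Jovan Wang -> Gideon Reyes -> Xochitl Ahmed

Lena Ivanov reports to Sable Zhou. Sable Zhou reports to Ozan Kowalski. Ozan Kowalski reports to Jovan Wang. Jovan Wang reports to Gideon Reyes. Gideon Reyes reports to Xochitl Ahmed. Xochitl Ahmed is at the top.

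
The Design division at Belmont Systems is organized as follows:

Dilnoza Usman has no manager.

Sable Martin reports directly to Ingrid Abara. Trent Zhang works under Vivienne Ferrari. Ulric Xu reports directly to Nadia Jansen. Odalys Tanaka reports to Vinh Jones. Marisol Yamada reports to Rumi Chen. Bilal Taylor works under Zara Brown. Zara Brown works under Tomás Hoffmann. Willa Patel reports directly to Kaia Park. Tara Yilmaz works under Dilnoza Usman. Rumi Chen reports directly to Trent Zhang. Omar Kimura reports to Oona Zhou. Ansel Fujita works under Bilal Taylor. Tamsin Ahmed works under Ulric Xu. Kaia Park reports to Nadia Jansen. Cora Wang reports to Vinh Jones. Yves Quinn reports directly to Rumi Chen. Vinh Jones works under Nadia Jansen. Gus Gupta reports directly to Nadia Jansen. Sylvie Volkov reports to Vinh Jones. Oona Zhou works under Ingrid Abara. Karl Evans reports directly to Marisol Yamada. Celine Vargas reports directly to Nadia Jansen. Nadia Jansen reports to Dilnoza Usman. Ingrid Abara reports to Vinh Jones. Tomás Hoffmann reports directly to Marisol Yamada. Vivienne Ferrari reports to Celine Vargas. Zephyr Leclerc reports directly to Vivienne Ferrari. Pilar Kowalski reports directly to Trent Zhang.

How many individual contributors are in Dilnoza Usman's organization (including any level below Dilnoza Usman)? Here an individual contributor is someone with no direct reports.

The people in Dilnoza Usman's organization with no one reporting to them are Tara Yilmaz, Willa Patel, Gus Gupta, Zephyr Leclerc, Pilar Kowalski, Yves Quinn, Karl Evans, Ansel Fujita, Tamsin Ahmed, Odalys Tanaka, Sylvie Volkov, Cora Wang, Sable Martin, Omar Kimura. That is 14.

14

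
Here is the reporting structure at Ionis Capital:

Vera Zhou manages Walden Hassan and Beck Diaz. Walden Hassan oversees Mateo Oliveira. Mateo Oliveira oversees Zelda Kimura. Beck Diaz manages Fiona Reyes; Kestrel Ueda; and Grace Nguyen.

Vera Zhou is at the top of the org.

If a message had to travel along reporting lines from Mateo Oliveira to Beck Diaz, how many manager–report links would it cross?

Mateo Oliveira is 2 levels below Vera Zhou, and Beck Diaz is 1 level below Vera Zhou (their lowest common manager). The shortest path runs up from Mateo Oliveira to Vera Zhou and back down to Beck Diaz: 2 + 1 = 3 links.

3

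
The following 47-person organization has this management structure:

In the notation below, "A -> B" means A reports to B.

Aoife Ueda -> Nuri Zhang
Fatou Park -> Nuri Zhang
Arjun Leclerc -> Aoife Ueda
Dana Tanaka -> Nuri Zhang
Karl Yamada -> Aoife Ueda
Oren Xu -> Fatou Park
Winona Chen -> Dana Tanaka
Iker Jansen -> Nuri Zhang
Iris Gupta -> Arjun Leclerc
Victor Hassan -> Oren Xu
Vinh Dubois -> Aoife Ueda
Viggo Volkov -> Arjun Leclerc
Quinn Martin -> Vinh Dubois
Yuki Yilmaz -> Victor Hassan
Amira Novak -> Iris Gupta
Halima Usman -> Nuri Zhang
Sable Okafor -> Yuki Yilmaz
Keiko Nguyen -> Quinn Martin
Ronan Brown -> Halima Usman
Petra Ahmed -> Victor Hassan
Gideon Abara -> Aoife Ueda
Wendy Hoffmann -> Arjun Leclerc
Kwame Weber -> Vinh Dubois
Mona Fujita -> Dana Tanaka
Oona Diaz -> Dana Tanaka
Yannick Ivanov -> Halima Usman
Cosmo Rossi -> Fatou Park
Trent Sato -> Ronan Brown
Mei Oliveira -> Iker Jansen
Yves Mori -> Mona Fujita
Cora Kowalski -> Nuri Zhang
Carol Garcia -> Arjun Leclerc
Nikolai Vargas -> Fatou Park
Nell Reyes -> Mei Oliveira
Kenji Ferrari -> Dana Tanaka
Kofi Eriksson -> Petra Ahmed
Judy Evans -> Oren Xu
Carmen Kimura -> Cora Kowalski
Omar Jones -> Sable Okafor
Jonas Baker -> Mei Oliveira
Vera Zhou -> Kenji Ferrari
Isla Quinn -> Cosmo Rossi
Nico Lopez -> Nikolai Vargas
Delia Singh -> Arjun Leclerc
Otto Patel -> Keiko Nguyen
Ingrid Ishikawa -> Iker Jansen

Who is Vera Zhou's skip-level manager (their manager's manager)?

Dana Tanaka

Vera Zhou reports to Kenji Ferrari, and Kenji Ferrari reports to Dana Tanaka. So Vera Zhou's skip-level manager is Dana Tanaka.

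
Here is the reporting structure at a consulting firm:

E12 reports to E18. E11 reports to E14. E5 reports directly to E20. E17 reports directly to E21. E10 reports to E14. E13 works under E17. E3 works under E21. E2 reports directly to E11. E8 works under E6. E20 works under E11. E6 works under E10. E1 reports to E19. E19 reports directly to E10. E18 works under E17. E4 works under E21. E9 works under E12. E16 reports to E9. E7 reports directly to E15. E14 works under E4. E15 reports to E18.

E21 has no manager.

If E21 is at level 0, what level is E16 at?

5

Chain from E16 up to E21: E16 → E9 → E12 → E18 → E17 → E21. That is 5 steps up, so E16 is 5 levels below E21.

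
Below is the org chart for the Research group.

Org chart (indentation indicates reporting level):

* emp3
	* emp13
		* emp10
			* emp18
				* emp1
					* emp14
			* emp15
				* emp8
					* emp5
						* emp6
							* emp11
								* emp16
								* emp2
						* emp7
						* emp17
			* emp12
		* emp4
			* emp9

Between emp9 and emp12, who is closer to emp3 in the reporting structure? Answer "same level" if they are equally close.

Both emp9 and emp12 are 3 levels below emp3.

same level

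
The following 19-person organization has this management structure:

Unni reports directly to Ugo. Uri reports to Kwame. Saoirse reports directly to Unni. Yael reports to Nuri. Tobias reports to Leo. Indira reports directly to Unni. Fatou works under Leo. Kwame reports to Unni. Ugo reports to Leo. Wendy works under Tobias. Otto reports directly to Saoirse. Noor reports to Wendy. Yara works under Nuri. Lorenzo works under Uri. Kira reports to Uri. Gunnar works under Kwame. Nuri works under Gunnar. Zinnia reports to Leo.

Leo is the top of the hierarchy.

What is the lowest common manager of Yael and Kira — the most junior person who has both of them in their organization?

Kwame

Yael's chain of managers is Nuri, Gunnar, Kwame, Unni, Ugo, Leo. Kira's chain of managers is Uri, Kwame, Unni, Ugo, Leo. The first manager that appears in both chains is Kwame.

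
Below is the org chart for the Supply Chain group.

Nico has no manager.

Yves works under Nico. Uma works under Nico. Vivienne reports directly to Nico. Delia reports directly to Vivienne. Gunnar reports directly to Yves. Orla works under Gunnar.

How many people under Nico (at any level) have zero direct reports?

3

The people in Nico's organization with no one reporting to them are Delia, Uma, Orla. That is 3.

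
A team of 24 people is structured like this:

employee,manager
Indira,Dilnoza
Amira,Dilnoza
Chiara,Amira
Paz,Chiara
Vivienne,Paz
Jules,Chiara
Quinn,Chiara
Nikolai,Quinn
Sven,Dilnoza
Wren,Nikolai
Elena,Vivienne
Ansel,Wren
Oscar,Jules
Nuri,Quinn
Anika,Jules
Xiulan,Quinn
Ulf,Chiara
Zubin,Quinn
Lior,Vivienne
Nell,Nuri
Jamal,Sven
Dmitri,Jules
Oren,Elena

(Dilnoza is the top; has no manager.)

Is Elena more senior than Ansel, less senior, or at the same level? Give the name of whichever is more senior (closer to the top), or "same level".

Elena

Elena is 5 levels below Dilnoza; Ansel is 6. Elena is higher.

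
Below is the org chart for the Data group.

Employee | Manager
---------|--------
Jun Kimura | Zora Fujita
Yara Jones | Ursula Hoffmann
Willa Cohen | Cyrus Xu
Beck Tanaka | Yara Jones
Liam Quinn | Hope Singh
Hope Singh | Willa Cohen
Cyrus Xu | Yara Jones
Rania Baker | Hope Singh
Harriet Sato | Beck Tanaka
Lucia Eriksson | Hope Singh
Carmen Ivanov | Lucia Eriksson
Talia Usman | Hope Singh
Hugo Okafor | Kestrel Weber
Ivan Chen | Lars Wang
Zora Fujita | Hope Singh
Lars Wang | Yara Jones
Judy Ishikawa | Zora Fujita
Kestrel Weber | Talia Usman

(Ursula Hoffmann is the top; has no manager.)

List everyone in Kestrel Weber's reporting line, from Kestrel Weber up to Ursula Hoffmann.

Kestrel Weber -> Talia Usman -> Hope Singh -> Willa Cohen -> Cyrus Xu -> Yara Jones -> Ursula Hoffmann

Kestrel Weber reports to Talia Usman. Talia Usman reports to Hope Singh. Hope Singh reports to Willa Cohen. Willa Cohen reports to Cyrus Xu. Cyrus Xu reports to Yara Jones. Yara Jones reports to Ursula Hoffmann. Ursula Hoffmann is at the top.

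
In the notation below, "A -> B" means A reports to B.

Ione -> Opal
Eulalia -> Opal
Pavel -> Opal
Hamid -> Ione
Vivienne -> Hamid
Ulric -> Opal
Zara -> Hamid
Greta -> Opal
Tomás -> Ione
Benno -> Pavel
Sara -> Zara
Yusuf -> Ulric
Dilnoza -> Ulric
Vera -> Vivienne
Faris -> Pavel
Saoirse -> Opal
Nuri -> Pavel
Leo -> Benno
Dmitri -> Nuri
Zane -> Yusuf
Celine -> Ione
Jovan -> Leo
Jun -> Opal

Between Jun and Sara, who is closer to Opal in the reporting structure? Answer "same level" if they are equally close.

Jun

Jun is 1 level below Opal; Sara is 4. Jun is higher.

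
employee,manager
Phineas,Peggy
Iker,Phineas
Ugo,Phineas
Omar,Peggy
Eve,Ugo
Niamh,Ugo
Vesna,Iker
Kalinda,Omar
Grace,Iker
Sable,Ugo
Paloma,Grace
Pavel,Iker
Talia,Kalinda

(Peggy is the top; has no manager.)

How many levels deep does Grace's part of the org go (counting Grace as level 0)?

The longest chain under Grace runs Grace → Paloma, which is 1 level below Grace.

1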